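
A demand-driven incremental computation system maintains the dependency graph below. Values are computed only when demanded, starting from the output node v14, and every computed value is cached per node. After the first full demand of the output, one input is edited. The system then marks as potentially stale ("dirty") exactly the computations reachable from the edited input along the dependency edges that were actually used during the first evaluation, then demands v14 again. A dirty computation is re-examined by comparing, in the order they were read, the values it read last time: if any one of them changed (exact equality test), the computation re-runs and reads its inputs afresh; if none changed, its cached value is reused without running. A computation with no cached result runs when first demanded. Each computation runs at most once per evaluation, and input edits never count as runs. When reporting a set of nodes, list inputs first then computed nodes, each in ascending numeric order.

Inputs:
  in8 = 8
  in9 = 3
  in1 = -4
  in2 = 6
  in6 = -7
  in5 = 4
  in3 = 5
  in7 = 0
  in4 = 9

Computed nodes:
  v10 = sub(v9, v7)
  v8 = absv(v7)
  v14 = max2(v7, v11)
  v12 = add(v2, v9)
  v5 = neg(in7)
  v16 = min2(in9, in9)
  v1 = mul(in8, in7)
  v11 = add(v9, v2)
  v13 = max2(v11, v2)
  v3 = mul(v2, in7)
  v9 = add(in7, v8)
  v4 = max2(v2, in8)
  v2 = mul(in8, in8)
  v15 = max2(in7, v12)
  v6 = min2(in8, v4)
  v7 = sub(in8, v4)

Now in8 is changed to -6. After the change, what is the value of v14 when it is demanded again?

New value of v14: 78.

First evaluation (everything demanded from the output):
  v2 = mul(8, 8) = 64
  v4 = max2(64, 8) = 64
  v7 = sub(8, 64) = -56
  v8 = absv(-56) = 56
  v9 = add(0, 56) = 56
  v11 = add(56, 64) = 120
  v14 = max2(-56, 120) = 120

Propagation after the edit:
  v2: runs — in8 8->-6; in8 8->-6; result 36.
  v4: runs — v2 64->36; in8 8->-6; result 36.
  v7: runs — in8 8->-6; v4 64->36; result -42.
  v8: runs — v7 -56->-42; result 42.
  v9: runs — v8 56->42; result 42.
  v11: runs — v9 56->42; v2 64->36; result 78.
  v14: runs — v7 -56->-42; v11 120->78; result 78.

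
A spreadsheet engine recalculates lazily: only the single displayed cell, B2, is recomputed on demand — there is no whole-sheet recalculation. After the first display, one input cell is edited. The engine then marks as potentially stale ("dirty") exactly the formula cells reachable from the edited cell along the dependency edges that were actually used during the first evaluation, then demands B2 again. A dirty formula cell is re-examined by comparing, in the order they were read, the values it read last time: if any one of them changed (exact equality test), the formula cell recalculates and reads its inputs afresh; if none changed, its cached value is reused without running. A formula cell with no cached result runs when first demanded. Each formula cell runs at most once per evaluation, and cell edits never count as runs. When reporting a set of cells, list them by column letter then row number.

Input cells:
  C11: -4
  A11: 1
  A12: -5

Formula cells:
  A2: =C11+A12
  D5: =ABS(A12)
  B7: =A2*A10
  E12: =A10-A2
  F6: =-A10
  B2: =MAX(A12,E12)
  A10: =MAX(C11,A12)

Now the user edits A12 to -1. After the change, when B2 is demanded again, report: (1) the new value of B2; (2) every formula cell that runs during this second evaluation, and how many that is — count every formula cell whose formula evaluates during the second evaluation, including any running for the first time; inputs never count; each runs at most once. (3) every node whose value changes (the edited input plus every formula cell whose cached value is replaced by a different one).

First evaluation (everything demanded from the output):
  A2 = -4 + -5 = -9
  A10 = MAX(-4, -5) = -4
  E12 = -4 - -9 = 5
  B2 = MAX(-5, 5) = 5

Propagation after the edit:
  A2: runs — A12 -5->-1; result -5.
  A10: runs — A12 -5->-1; result -1.
  E12: runs — A10 -4->-1; A2 -9->-5; result 4.
  B2: runs — A12 -5->-1; E12 5->4; result 4.

New value of B2: 4.
Formula cells that run: A2, A10, B2, E12 — 4 in total.
Values that change: A2, A10, A12, B2, E12.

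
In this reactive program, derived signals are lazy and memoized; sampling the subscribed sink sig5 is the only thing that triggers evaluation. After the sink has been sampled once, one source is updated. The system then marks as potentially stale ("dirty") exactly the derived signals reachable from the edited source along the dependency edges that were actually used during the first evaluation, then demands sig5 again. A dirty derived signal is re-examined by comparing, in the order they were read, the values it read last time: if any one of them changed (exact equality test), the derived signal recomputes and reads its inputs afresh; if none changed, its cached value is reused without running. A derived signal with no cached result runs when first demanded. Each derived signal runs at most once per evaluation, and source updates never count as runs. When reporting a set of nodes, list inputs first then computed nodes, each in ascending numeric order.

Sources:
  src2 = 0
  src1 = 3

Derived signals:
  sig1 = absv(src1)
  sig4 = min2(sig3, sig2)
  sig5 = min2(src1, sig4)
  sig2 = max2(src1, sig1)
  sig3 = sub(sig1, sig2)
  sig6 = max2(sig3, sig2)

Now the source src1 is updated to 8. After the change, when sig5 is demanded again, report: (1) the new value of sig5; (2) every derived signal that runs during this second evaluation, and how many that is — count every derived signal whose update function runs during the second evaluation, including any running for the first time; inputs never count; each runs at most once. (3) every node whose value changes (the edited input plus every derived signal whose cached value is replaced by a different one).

First demand of the output computes:
  sig1 = absv(3) = 3
  sig2 = max2(3, 3) = 3
  sig3 = sub(3, 3) = 0
  sig4 = min2(0, 3) = 0
  sig5 = min2(3, 0) = 0

After the edit, cleaning proceeds:
  sig1: a read changed (src1 3->8) — executes, giving 8.
  sig2: a read changed (src1 3->8; sig1 3->8) — executes, giving 8.
  sig3: a read changed (sig1 3->8; sig2 3->8) — executes, giving 0 — identical to its old value.
  sig4: a read changed (sig2 3->8) — executes, giving 0 — identical to its old value.
  sig5: a read changed (src1 3->8) — executes, giving 0 — identical to its old value.

Demanding sig5 again yields 0.
5 derived signals run: sig1, sig2, sig3, sig4, sig5.
The nodes whose values change: src1, sig1, sig2.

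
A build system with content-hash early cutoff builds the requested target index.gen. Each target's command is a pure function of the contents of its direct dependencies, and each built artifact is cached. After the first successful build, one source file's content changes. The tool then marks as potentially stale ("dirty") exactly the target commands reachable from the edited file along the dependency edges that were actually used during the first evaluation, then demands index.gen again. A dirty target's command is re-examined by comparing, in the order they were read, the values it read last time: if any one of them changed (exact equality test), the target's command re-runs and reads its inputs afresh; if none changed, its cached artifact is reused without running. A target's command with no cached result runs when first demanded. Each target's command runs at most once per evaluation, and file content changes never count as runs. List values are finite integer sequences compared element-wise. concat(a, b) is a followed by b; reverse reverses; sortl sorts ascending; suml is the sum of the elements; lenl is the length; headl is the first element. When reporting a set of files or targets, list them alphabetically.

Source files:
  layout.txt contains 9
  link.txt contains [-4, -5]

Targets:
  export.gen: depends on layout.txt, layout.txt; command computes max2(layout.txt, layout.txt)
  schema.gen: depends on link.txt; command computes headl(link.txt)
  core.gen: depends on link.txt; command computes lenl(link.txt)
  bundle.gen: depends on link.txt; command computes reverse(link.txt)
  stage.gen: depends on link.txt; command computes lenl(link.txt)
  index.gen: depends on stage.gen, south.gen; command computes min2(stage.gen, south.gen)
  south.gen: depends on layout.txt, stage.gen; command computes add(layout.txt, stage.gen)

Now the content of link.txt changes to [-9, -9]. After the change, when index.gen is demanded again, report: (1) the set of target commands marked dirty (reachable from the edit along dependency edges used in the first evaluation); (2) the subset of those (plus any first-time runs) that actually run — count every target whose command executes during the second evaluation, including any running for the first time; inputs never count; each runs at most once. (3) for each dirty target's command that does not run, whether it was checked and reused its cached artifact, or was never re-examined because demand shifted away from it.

Marked dirty: index.gen, south.gen, stage.gen.
Target commands that run: stage.gen — 1 in total.
Checked but reused from cache: index.gen, south.gen.
Key observation: the change is absorbed at stage.gen — it re-runs but produces the same value, and the output's value is unchanged.

First evaluation (everything demanded from the output):
  stage.gen = lenl([-4, -5]) = 2
  south.gen = add(9, 2) = 11
  index.gen = min2(2, 11) = 2

Propagation after the edit:
  stage.gen: runs — link.txt [-4, -5]->[-9, -9]; result 2 (same value as before).
  south.gen: checked — values it read are unchanged (layout.txt unchanged, stage.gen unchanged); reused cached 11 without running.
  index.gen: checked — values it read are unchanged (stage.gen unchanged, south.gen unchanged); reused cached 2 without running.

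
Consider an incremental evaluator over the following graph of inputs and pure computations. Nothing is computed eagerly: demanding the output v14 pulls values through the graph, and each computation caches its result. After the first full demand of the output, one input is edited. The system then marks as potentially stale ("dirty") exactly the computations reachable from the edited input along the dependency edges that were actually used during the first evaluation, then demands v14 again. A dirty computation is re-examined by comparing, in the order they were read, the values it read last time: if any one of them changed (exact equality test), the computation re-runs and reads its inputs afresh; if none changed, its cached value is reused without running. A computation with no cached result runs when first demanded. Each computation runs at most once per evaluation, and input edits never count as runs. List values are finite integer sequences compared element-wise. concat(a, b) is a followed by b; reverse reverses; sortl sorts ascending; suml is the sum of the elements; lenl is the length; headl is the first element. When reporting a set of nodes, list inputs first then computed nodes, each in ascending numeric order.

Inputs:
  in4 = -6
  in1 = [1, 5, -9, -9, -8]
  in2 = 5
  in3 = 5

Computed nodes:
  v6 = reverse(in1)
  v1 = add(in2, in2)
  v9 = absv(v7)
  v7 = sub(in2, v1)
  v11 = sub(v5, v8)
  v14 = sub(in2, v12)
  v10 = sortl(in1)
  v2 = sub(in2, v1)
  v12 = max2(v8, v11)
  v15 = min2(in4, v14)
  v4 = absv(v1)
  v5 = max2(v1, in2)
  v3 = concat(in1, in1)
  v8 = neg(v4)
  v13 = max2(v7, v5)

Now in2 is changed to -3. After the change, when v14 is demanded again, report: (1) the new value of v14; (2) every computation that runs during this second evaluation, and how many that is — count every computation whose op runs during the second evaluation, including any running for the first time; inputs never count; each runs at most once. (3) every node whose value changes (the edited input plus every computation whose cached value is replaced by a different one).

v14 now evaluates to -6.
Run set: v1, v4, v5, v8, v11, v12, v14 (7 run).
Changed values: in2, v1, v4, v5, v8, v11, v12, v14.

Initial pass — values computed on the first demand:
  v1 = add(5, 5) = 10
  v4 = absv(10) = 10
  v5 = max2(10, 5) = 10
  v8 = neg(10) = -10
  v11 = sub(10, -10) = 20
  v12 = max2(-10, 20) = 20
  v14 = sub(5, 20) = -15

Second demand — change propagation:
  v1: re-runs because in2 5->-3; in2 5->-3; new result -6.
  v4: re-runs because v1 10->-6; new result 6.
  v5: re-runs because v1 10->-6; in2 5->-3; new result -3.
  v8: re-runs because v4 10->6; new result -6.
  v11: re-runs because v5 10->-3; v8 -10->-6; new result 3.
  v12: re-runs because v8 -10->-6; v11 20->3; new result 3.
  v14: re-runs because in2 5->-3; v12 20->3; new result -6.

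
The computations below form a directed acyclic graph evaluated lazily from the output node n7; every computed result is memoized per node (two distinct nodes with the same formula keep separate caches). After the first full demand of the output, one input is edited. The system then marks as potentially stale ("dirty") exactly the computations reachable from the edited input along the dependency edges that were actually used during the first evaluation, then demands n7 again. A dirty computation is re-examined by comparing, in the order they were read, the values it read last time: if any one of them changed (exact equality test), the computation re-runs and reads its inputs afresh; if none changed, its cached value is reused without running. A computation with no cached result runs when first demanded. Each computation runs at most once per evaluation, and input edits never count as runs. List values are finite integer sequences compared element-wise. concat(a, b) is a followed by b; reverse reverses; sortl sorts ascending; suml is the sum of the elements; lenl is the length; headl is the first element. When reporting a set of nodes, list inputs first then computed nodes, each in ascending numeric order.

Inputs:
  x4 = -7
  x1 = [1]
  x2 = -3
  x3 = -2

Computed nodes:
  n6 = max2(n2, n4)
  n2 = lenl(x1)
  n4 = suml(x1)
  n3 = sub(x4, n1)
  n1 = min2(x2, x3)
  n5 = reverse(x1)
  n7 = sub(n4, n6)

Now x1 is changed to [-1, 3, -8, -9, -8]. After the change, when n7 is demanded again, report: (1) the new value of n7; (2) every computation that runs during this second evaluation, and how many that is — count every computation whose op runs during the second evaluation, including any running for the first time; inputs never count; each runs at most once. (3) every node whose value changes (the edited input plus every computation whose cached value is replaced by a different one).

Demanding n7 again yields -28.
4 computations run: n2, n4, n6, n7.
The nodes whose values change: x1, n2, n4, n6, n7.

First demand of the output computes:
  n2 = lenl([1]) = 1
  n4 = suml([1]) = 1
  n6 = max2(1, 1) = 1
  n7 = sub(1, 1) = 0

After the edit, cleaning proceeds:
  n2: a read changed (x1 [1]->[-1, 3, -8, -9, -8]) — executes, giving 5.
  n4: a read changed (x1 [1]->[-1, 3, -8, -9, -8]) — executes, giving -23.
  n6: a read changed (n2 1->5; n4 1->-23) — executes, giving 5.
  n7: a read changed (n4 1->-23; n6 1->5) — executes, giving -28.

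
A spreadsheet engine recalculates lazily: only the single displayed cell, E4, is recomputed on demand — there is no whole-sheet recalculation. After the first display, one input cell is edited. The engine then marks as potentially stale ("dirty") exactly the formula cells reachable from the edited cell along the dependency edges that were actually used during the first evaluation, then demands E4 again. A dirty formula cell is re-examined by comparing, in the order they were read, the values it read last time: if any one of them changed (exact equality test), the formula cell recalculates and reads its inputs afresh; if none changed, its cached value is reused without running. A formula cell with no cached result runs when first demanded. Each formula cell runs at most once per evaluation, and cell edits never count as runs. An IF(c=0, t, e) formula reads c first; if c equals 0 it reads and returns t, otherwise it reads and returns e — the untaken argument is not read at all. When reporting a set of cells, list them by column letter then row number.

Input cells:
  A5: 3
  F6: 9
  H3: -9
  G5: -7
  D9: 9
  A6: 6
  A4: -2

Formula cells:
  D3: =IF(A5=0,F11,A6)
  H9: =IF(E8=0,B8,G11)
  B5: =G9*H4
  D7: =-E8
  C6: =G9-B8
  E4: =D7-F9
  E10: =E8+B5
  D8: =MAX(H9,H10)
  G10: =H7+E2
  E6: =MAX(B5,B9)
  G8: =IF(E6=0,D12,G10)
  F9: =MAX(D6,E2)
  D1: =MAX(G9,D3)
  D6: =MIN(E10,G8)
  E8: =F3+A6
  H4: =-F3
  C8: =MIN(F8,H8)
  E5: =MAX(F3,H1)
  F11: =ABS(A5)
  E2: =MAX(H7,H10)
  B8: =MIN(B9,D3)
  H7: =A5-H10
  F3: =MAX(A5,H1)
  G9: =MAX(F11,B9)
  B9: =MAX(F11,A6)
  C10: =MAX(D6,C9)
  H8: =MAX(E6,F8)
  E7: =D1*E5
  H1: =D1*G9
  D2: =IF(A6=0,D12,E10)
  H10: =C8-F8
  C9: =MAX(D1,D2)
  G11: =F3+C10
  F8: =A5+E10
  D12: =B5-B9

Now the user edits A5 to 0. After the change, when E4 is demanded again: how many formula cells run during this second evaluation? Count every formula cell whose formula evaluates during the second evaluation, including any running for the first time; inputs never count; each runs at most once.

First evaluation (everything demanded from the output):
  F11 = ABS(3) = 3
  B9 = MAX(3, 6) = 6
  D3 = IF(A5=0: A5=3 -> else branch A6) = 6
  G9 = MAX(3, 6) = 6
  D1 = MAX(6, 6) = 6
  H1 = 6 * 6 = 36
  F3 = MAX(3, 36) = 36
  E8 = 36 + 6 = 42
  D7 = -(42) = -42
  H4 = -(36) = -36
  B5 = 6 * -36 = -216
  E6 = MAX(-216, 6) = 6
  E10 = 42 + -216 = -174
  F8 = 3 + -174 = -171
  H8 = MAX(6, -171) = 6
  C8 = MIN(-171, 6) = -171
  H10 = -171 - -171 = 0
  H7 = 3 - 0 = 3
  E2 = MAX(3, 0) = 3
  G10 = 3 + 3 = 6
  G8 = IF(E6=0: E6=6 -> else branch G10) = 6
  D6 = MIN(-174, 6) = -174
  F9 = MAX(-174, 3) = 3
  E4 = -42 - 3 = -45

Propagation after the edit:
  F11: runs — A5 3->0; result 0.
  B9: runs — F11 3->0; result 6 (same value as before).
  D3: runs — A5 3->0; result 0.
  G9: runs — F11 3->0; result 6 (same value as before).
  D1: runs — D3 6->0; result 6 (same value as before).
  H1: checked — values it read are unchanged (D1 unchanged, G9 unchanged); reused cached 36 without running.
  F3: runs — A5 3->0; result 36 (same value as before).
  E8: checked — values it read are unchanged (F3 unchanged, A6 unchanged); reused cached 42 without running.
  D7: checked — values it read are unchanged (E8 unchanged); reused cached -42 without running.
  H4: checked — values it read are unchanged (F3 unchanged); reused cached -36 without running.
  B5: checked — values it read are unchanged (G9 unchanged, H4 unchanged); reused cached -216 without running.
  E6: checked — values it read are unchanged (B5 unchanged, B9 unchanged); reused cached 6 without running.
  E10: checked — values it read are unchanged (E8 unchanged, B5 unchanged); reused cached -174 without running.
  F8: runs — A5 3->0; result -174.
  H8: runs — F8 -171->-174; result 6 (same value as before).
  C8: runs — F8 -171->-174; result -174.
  H10: runs — C8 -171->-174; F8 -171->-174; result 0 (same value as before).
  H7: runs — A5 3->0; result 0.
  E2: runs — H7 3->0; result 0.
  G10: runs — H7 3->0; E2 3->0; result 0.
  G8: runs — G10 6->0; result 0.
  D6: runs — G8 6->0; result -174 (same value as before).
  F9: runs — E2 3->0; result 0.
  E4: runs — F9 3->0; result -42.

Key observation: the cutoff stops propagation at H1 — its inputs' values are unchanged, so it reuses its cache.

Formula cells that run: B9, C8, D1, D3, D6, E2, E4, F3, F8, F9, F11, G8, G9, G10, H7, H8, H10 — 17 in total.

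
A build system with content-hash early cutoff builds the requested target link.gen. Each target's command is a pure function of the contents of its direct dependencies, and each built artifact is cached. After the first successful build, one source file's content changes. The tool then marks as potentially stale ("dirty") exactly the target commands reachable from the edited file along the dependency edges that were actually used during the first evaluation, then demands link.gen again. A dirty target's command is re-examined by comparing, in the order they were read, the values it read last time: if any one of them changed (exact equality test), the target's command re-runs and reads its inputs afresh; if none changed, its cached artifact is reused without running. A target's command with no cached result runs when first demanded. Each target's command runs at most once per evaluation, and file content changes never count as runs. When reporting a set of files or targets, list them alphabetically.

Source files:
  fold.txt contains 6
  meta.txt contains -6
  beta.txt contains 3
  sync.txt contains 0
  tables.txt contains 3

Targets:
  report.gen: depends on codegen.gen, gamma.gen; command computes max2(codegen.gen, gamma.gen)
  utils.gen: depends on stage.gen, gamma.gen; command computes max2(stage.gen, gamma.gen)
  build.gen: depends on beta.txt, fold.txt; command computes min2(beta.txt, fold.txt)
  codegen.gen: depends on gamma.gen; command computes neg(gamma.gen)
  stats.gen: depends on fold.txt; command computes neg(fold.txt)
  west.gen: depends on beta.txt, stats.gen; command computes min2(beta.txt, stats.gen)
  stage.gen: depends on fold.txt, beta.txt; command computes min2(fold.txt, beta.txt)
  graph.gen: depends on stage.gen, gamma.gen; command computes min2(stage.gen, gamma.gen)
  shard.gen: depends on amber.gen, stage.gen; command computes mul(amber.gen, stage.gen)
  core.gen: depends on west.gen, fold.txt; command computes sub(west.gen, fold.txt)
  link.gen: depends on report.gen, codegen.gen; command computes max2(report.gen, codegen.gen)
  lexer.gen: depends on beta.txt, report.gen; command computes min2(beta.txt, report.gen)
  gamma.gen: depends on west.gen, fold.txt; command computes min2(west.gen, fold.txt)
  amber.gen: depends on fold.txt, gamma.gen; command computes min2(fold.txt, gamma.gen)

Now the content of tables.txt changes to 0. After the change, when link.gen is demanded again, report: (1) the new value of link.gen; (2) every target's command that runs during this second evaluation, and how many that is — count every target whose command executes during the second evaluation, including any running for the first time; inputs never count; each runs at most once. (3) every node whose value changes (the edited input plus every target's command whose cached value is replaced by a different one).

New value of link.gen: 6.
Target commands that run: none — 0 in total.
Values that change: tables.txt.
Key observation: tables.txt is never demanded by the output, so the edit triggers no recomputation at all.

First evaluation (everything demanded from the output):
  stats.gen = neg(6) = -6
  west.gen = min2(3, -6) = -6
  gamma.gen = min2(-6, 6) = -6
  codegen.gen = neg(-6) = 6
  report.gen = max2(6, -6) = 6
  link.gen = max2(6, 6) = 6

Propagation after the edit:
  tables.txt feeds no computation that the output demands — nothing is marked dirty and nothing runs.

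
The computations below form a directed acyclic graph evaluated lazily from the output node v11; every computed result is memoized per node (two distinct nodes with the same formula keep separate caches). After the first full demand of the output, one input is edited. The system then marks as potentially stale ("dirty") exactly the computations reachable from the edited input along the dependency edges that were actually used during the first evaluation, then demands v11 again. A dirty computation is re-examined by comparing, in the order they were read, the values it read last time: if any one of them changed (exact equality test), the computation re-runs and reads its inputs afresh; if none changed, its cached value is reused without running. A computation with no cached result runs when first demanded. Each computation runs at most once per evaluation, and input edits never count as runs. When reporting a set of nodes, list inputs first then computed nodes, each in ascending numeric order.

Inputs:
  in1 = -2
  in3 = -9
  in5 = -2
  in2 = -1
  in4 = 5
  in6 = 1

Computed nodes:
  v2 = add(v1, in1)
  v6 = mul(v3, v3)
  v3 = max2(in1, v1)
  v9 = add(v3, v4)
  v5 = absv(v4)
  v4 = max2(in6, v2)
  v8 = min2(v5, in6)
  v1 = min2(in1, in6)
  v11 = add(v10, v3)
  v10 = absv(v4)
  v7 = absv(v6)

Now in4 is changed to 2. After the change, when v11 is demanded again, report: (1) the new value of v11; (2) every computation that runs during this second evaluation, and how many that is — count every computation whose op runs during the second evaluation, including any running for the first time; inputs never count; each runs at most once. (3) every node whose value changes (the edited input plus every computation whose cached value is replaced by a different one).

Demanding v11 again yields -1.
0 computations run: none.
The nodes whose values change: in4.
Note the shortcut — nothing in the graph depends on in4 at all, so no recomputation happens.

First demand of the output computes:
  v1 = min2(-2, 1) = -2
  v2 = add(-2, -2) = -4
  v3 = max2(-2, -2) = -2
  v4 = max2(1, -4) = 1
  v10 = absv(1) = 1
  v11 = add(1, -2) = -1

After the edit, cleaning proceeds:
  no node depends on in4 at all; the second demand re-runs nothing.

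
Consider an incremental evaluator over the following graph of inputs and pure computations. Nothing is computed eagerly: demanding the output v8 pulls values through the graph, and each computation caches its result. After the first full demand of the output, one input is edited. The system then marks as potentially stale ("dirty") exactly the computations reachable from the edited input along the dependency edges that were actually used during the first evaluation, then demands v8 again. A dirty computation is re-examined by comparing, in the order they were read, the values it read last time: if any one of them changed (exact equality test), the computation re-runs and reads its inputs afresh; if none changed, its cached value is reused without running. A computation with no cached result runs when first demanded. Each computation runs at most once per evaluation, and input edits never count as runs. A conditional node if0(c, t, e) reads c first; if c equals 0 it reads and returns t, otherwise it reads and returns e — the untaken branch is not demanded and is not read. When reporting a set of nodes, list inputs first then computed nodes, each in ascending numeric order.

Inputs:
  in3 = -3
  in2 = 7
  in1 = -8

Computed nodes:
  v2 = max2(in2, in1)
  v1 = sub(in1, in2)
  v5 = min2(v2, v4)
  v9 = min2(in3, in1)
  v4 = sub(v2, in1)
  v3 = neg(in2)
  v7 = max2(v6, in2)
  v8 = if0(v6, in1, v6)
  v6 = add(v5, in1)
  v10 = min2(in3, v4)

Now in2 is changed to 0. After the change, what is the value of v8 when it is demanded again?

v8 now evaluates to -8.

Initial pass — values computed on the first demand:
  v2 = max2(7, -8) = 7
  v4 = sub(7, -8) = 15
  v5 = min2(7, 15) = 7
  v6 = add(7, -8) = -1
  v8 = if0(v6=-1 -> else branch v6) = -1

Second demand — change propagation:
  v2: re-runs because in2 7->0; new result 0.
  v4: re-runs because v2 7->0; new result 8.
  v5: re-runs because v2 7->0; v4 15->8; new result 0.
  v6: re-runs because v5 7->0; new result -8.
  v8: re-runs because v6 -1->-8; v6 -1->-8; new result -8.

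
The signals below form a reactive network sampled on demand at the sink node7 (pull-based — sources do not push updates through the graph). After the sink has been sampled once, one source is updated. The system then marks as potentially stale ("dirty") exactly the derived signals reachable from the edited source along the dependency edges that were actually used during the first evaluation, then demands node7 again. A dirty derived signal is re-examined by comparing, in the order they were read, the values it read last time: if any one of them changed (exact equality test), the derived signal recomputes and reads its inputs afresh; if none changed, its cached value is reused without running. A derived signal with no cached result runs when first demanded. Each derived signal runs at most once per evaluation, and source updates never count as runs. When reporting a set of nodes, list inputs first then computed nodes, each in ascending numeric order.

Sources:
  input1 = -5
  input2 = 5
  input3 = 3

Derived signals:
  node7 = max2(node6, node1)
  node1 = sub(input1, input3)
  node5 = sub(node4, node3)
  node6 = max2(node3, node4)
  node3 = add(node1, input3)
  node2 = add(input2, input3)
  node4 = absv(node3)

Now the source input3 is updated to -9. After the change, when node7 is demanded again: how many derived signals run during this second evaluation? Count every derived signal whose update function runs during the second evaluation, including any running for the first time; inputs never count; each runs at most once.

Initial pass — values computed on the first demand:
  node1 = sub(-5, 3) = -8
  node3 = add(-8, 3) = -5
  node4 = absv(-5) = 5
  node6 = max2(-5, 5) = 5
  node7 = max2(5, -8) = 5

Second demand — change propagation:
  node1: re-runs because input3 3->-9; new result 4.
  node3: re-runs because node1 -8->4; input3 3->-9; new result -5 (unchanged).
  node4: re-examined; everything it read last time is the same (node3 unchanged) — cache 5 kept, no run.
  node6: re-examined; everything it read last time is the same (node3 unchanged, node4 unchanged) — cache 5 kept, no run.
  node7: re-runs because node1 -8->4; new result 5 (unchanged).

The important point: at node4 every value read last time is unchanged, so the dirty flag clears without a run.

Run set: node1, node3, node7 (3 run).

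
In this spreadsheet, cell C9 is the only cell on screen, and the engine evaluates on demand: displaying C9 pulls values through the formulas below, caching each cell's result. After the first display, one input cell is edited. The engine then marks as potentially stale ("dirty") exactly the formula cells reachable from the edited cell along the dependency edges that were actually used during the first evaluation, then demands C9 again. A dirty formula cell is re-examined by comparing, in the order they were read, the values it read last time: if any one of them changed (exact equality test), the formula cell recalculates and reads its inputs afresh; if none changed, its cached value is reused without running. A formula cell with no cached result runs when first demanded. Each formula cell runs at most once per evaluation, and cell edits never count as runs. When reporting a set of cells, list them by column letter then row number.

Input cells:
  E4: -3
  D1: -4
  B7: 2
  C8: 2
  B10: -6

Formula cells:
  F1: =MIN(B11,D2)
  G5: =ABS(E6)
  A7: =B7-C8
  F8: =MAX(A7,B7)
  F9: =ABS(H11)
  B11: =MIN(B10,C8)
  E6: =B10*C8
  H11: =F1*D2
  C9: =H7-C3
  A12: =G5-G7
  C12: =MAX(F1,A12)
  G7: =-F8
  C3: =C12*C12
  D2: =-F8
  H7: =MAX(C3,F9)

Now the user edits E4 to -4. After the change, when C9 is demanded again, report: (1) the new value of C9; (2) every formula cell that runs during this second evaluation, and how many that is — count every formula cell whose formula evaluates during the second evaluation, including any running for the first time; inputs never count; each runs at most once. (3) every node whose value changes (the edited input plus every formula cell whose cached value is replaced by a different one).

C9 now evaluates to 0.
Run set: none (0 run).
Changed values: E4.
The important point: nothing the output needs ever reads E4, so the edit is invisible to it.

Initial pass — values computed on the first demand:
  A7 = 2 - 2 = 0
  B11 = MIN(-6, 2) = -6
  E6 = -6 * 2 = -12
  F8 = MAX(0, 2) = 2
  D2 = -(2) = -2
  F1 = MIN(-6, -2) = -6
  G5 = ABS(-12) = 12
  G7 = -(2) = -2
  A12 = 12 - -2 = 14
  C12 = MAX(-6, 14) = 14
  C3 = 14 * 14 = 196
  H11 = -6 * -2 = 12
  F9 = ABS(12) = 12
  H7 = MAX(196, 12) = 196
  C9 = 196 - 196 = 0

Second demand — change propagation:
  no demanded computation ever read E4, so the edit dirties nothing and nothing runs.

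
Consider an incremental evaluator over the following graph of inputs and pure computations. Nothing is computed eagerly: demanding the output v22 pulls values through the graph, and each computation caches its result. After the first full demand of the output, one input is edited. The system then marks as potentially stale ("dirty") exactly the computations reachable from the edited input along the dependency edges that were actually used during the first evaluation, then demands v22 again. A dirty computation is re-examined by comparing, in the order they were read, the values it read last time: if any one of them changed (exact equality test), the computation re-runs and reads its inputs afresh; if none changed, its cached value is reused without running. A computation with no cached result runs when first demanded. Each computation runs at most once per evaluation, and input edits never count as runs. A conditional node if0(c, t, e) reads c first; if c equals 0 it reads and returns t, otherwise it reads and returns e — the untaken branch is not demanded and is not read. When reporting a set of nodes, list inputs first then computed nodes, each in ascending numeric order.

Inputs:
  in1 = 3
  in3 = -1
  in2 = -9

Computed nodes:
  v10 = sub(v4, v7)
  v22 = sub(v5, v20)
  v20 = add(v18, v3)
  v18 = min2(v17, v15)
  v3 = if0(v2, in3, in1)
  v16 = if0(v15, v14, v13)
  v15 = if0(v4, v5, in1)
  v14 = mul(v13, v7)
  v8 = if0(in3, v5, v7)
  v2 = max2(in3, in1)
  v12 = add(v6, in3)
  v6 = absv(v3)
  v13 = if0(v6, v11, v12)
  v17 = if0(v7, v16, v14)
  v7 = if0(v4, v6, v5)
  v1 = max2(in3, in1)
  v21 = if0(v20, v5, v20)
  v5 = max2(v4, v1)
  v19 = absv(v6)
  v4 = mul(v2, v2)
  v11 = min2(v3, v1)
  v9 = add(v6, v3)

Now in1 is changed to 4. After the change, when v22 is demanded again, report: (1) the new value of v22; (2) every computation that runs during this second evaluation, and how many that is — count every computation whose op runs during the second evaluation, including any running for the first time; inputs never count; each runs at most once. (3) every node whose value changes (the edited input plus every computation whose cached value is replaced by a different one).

v22 now evaluates to 8.
Run set: v1, v2, v3, v4, v5, v6, v7, v12, v13, v14, v15, v17, v18, v20, v22 (15 run).
Changed values: in1, v1, v2, v3, v4, v5, v6, v7, v12, v13, v14, v15, v17, v18, v20, v22.

Initial pass — values computed on the first demand:
  v1 = max2(-1, 3) = 3
  v2 = max2(-1, 3) = 3
  v3 = if0(v2=3 -> else branch in1) = 3
  v4 = mul(3, 3) = 9
  v5 = max2(9, 3) = 9
  v6 = absv(3) = 3
  v7 = if0(v4=9 -> else branch v5) = 9
  v12 = add(3, -1) = 2
  v13 = if0(v6=3 -> else branch v12) = 2
  v14 = mul(2, 9) = 18
  v15 = if0(v4=9 -> else branch in1) = 3
  v17 = if0(v7=9 -> else branch v14) = 18
  v18 = min2(18, 3) = 3
  v20 = add(3, 3) = 6
  v22 = sub(9, 6) = 3

Second demand — change propagation:
  v1: re-runs because in1 3->4; new result 4.
  v2: re-runs because in1 3->4; new result 4.
  v3: re-runs because v2 3->4; in1 3->4; new result 4.
  v4: re-runs because v2 3->4; v2 3->4; new result 16.
  v5: re-runs because v4 9->16; v1 3->4; new result 16.
  v6: re-runs because v3 3->4; new result 4.
  v7: re-runs because v4 9->16; v5 9->16; new result 16.
  v12: re-runs because v6 3->4; new result 3.
  v13: re-runs because v6 3->4; v12 2->3; new result 3.
  v14: re-runs because v13 2->3; v7 9->16; new result 48.
  v15: re-runs because v4 9->16; in1 3->4; new result 4.
  v17: re-runs because v7 9->16; v14 18->48; new result 48.
  v18: re-runs because v17 18->48; v15 3->4; new result 4.
  v20: re-runs because v18 3->4; v3 3->4; new result 8.
  v22: re-runs because v5 9->16; v20 6->8; new result 8.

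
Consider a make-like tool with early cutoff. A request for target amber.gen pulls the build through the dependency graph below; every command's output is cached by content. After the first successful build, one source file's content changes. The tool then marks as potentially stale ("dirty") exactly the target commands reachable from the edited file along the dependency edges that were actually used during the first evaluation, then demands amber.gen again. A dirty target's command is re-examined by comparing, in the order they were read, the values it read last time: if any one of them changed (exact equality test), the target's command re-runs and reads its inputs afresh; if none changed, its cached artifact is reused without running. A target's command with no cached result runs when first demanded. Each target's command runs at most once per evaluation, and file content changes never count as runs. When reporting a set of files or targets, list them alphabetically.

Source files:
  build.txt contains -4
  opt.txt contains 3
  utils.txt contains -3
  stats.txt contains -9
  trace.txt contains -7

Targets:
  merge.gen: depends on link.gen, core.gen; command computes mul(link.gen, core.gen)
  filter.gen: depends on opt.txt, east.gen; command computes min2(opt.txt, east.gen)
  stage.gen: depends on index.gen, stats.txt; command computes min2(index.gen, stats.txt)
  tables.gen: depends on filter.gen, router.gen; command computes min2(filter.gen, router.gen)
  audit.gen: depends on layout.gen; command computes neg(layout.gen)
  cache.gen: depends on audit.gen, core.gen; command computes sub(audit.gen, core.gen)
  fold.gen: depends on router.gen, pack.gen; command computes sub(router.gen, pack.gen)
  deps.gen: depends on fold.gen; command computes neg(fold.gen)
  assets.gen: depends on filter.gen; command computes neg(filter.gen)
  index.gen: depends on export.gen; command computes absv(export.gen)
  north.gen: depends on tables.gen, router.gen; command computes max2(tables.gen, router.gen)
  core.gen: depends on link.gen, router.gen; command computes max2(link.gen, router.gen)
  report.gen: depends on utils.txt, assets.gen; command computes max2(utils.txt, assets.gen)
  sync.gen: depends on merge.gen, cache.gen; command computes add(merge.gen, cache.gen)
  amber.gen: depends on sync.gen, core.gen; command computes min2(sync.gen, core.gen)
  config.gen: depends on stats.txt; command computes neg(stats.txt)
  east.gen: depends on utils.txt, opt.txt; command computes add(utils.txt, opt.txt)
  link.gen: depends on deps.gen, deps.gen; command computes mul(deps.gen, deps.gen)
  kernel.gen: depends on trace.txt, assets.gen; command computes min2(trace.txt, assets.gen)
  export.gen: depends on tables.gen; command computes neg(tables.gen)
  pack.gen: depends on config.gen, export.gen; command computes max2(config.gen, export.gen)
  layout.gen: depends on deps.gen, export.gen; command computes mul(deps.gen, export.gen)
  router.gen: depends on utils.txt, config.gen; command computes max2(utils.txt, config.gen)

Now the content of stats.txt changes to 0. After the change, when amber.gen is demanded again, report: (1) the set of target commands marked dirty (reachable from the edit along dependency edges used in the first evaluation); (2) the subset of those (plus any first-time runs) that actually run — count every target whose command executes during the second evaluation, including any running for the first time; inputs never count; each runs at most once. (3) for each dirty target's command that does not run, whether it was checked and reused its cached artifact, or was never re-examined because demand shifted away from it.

First demand of the output computes:
  config.gen = neg(-9) = 9
  east.gen = add(-3, 3) = 0
  filter.gen = min2(3, 0) = 0
  router.gen = max2(-3, 9) = 9
  tables.gen = min2(0, 9) = 0
  export.gen = neg(0) = 0
  pack.gen = max2(9, 0) = 9
  fold.gen = sub(9, 9) = 0
  deps.gen = neg(0) = 0
  layout.gen = mul(0, 0) = 0
  audit.gen = neg(0) = 0
  link.gen = mul(0, 0) = 0
  core.gen = max2(0, 9) = 9
  cache.gen = sub(0, 9) = -9
  merge.gen = mul(0, 9) = 0
  sync.gen = add(0, -9) = -9
  amber.gen = min2(-9, 9) = -9

After the edit, cleaning proceeds:
  config.gen: a read changed (stats.txt -9->0) — executes, giving 0.
  router.gen: a read changed (config.gen 9->0) — executes, giving 0.
  tables.gen: a read changed (router.gen 9->0) — executes, giving 0 — identical to its old value.
  export.gen: dirty, but its reads are unchanged (tables.gen unchanged); cached 0 stands.
  pack.gen: a read changed (config.gen 9->0) — executes, giving 0.
  fold.gen: a read changed (router.gen 9->0; pack.gen 9->0) — executes, giving 0 — identical to its old value.
  deps.gen: dirty, but its reads are unchanged (fold.gen unchanged); cached 0 stands.
  layout.gen: dirty, but its reads are unchanged (deps.gen unchanged, export.gen unchanged); cached 0 stands.
  audit.gen: dirty, but its reads are unchanged (layout.gen unchanged); cached 0 stands.
  link.gen: dirty, but its reads are unchanged (deps.gen unchanged, deps.gen unchanged); cached 0 stands.
  core.gen: a read changed (router.gen 9->0) — executes, giving 0.
  cache.gen: a read changed (core.gen 9->0) — executes, giving 0.
  merge.gen: a read changed (core.gen 9->0) — executes, giving 0 — identical to its old value.
  sync.gen: a read changed (cache.gen -9->0) — executes, giving 0.
  amber.gen: a read changed (sync.gen -9->0; core.gen 9->0) — executes, giving 0.

Note where the cutoff bites: export.gen is checked, finds nothing changed, and keeps its cache.

The edit dirties: amber.gen, audit.gen, cache.gen, config.gen, core.gen, deps.gen, export.gen, fold.gen, layout.gen, link.gen, merge.gen, pack.gen, router.gen, sync.gen, tables.gen.
10 target commands run: amber.gen, cache.gen, config.gen, core.gen, fold.gen, merge.gen, pack.gen, router.gen, sync.gen, tables.gen.
Cache hits after checking: audit.gen, deps.gen, export.gen, layout.gen, link.gen.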